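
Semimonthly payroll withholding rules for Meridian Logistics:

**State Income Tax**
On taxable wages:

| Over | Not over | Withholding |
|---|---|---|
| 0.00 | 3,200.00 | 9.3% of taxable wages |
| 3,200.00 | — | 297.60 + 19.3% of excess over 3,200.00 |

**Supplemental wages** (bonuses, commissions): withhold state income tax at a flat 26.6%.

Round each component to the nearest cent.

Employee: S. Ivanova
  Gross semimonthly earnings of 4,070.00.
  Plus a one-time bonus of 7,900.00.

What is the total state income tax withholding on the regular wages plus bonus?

2,566.91

State Income Tax: taxable = 4,070.00
  297.60 + 19.3% × (4,070.00 − 3,200.00) = 297.60 + 19.3% × 870.00 = 465.51
Supplemental (26.6% flat on bonus): 26.6% × 7,900.00 = 2,101.40
Total state income tax: 465.51 + 2,101.40 = 2,566.91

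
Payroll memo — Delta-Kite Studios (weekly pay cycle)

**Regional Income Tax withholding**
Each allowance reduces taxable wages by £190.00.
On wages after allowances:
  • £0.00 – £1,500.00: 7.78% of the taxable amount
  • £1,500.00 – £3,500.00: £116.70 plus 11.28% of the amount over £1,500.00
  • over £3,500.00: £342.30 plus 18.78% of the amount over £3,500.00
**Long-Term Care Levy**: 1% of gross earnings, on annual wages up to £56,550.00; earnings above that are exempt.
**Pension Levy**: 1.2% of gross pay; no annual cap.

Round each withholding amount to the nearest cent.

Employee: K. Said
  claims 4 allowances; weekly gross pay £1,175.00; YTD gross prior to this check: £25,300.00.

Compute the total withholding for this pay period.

Regional Income Tax: taxable = £1,175.00 − 4×£190.00 = £415.00
  7.78% × £415.00 = £32.29
Long-Term Care Levy: 1% × £1,175.00 = £11.75
Pension Levy: 1.2% × £1,175.00 = £14.10
Total: £32.29 + £11.75 + £14.10 = £58.14

£58.14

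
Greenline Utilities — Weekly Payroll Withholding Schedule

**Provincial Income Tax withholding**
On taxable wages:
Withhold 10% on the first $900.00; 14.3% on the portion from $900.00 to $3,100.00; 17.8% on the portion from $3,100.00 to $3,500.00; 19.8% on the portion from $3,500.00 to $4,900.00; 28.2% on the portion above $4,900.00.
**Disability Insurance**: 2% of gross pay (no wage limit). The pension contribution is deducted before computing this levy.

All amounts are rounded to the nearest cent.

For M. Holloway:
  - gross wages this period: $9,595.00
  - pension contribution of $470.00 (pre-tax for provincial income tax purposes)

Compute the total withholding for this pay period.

$2,126.95

Provincial Income Tax: taxable = $9,595.00 − $470.00 = $9,125.00
  $753.00 + 28.2% × ($9,125.00 − $4,900.00) = $753.00 + 28.2% × $4,225.00 = $1,944.45
Disability Insurance: 2% × $9,125.00 = $182.50
Total: $1,944.45 + $182.50 = $2,126.95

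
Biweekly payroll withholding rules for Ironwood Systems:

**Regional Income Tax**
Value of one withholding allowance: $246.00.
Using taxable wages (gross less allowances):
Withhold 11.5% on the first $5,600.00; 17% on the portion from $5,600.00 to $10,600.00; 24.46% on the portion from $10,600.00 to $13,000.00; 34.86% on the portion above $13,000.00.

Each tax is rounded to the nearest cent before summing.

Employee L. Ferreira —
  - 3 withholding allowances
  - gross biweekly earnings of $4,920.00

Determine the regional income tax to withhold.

Regional Income Tax: taxable = $4,920.00 − 3×$246.00 = $4,182.00
  11.5% × $4,182.00 = $480.93

$480.93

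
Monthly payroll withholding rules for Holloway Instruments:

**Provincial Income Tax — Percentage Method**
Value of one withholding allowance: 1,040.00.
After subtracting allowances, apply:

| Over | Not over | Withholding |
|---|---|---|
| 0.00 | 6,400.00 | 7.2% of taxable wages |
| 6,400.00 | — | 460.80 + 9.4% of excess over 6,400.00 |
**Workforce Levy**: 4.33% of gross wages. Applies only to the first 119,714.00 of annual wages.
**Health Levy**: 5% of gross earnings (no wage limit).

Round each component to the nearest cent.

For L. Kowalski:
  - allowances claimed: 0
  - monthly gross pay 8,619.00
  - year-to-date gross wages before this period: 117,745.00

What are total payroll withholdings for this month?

1,185.60

Provincial Income Tax: taxable = 8,619.00
  460.80 + 9.4% × (8,619.00 − 6,400.00) = 460.80 + 9.4% × 2,219.00 = 669.39
Workforce Levy: cap 119,714.00 − YTD 117,745.00 = 1,969.00 subject; 4.33% × 1,969.00 = 85.26
Health Levy: 5% × 8,619.00 = 430.95
Total: 669.39 + 85.26 + 430.95 = 1,185.60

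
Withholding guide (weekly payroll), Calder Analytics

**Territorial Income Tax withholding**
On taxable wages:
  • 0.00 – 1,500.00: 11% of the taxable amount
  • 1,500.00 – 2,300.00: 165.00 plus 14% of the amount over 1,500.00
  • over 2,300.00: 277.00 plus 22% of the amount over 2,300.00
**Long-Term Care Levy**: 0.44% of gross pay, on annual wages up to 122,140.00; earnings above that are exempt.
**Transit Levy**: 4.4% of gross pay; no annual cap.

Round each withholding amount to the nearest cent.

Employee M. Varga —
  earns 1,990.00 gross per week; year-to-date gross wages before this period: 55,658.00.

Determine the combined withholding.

329.92

Territorial Income Tax: taxable = 1,990.00
  165.00 + 14% × (1,990.00 − 1,500.00) = 165.00 + 14% × 490.00 = 233.60
Long-Term Care Levy: 0.44% × 1,990.00 = 8.76
Transit Levy: 4.4% × 1,990.00 = 87.56
Total: 233.60 + 8.76 + 87.56 = 329.92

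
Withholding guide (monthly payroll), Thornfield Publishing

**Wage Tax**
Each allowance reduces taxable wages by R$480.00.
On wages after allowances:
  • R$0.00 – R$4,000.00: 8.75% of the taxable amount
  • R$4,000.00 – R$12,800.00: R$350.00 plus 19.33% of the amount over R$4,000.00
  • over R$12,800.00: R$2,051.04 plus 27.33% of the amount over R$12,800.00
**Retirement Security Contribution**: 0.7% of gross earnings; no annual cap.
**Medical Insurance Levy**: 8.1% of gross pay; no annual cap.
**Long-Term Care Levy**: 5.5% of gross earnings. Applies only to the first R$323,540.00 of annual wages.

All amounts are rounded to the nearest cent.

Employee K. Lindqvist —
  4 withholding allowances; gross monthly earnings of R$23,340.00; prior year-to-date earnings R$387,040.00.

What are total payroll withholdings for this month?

Wage Tax: taxable = R$23,340.00 − 4×R$480.00 = R$21,420.00
  R$2,051.04 + 27.33% × (R$21,420.00 − R$12,800.00) = R$2,051.04 + 27.33% × R$8,620.00 = R$4,406.89
Retirement Security Contribution: 0.7% × R$23,340.00 = R$163.38
Medical Insurance Levy: 8.1% × R$23,340.00 = R$1,890.54
Long-Term Care Levy: YTD R$387,040.00 ≥ cap R$323,540.00 → R$0.00
Total: R$4,406.89 + R$163.38 + R$1,890.54 + R$0.00 = R$6,460.81

R$6,460.81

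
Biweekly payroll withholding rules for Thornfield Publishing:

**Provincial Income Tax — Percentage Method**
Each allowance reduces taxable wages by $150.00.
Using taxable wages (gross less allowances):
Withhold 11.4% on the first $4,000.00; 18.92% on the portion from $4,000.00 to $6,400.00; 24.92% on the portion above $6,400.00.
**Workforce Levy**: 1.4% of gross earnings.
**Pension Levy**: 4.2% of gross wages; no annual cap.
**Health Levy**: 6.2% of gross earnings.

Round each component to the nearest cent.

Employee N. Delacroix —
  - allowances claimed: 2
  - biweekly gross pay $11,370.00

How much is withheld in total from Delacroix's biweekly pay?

$3,415.50

Provincial Income Tax: taxable = $11,370.00 − 2×$150.00 = $11,070.00
  $910.08 + 24.92% × ($11,070.00 − $6,400.00) = $910.08 + 24.92% × $4,670.00 = $2,073.84
Workforce Levy: 1.4% × $11,370.00 = $159.18
Pension Levy: 4.2% × $11,370.00 = $477.54
Health Levy: 6.2% × $11,370.00 = $704.94
Total: $2,073.84 + $159.18 + $477.54 + $704.94 = $3,415.50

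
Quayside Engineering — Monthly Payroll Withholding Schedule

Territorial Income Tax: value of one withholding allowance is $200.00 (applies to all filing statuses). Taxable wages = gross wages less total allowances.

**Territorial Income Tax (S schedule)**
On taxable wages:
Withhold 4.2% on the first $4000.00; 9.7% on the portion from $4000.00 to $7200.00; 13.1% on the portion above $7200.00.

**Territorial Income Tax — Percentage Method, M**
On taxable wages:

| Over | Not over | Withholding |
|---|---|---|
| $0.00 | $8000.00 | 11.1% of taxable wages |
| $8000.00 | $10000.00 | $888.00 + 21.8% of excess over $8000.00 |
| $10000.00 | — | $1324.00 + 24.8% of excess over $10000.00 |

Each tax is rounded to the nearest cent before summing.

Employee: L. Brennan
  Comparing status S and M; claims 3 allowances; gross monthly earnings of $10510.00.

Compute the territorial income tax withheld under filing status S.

$833.41

Territorial Income Tax (S): taxable = $10510.00 − 3×$200.00 = $9910.00
  $478.40 + 13.1% × ($9910.00 − $7200.00) = $478.40 + 13.1% × $2710.00 = $833.41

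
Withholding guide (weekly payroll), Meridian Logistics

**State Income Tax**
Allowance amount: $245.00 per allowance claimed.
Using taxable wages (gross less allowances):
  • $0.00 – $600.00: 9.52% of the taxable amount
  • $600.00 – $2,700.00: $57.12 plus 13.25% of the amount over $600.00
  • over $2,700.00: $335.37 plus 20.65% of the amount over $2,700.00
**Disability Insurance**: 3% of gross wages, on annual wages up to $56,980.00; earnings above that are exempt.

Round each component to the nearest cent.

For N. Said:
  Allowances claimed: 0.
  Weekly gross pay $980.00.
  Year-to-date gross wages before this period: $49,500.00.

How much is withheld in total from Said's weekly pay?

$136.87

State Income Tax: taxable = $980.00
  $57.12 + 13.25% × ($980.00 − $600.00) = $57.12 + 13.25% × $380.00 = $107.47
Disability Insurance: 3% × $980.00 = $29.40
Total: $107.47 + $29.40 = $136.87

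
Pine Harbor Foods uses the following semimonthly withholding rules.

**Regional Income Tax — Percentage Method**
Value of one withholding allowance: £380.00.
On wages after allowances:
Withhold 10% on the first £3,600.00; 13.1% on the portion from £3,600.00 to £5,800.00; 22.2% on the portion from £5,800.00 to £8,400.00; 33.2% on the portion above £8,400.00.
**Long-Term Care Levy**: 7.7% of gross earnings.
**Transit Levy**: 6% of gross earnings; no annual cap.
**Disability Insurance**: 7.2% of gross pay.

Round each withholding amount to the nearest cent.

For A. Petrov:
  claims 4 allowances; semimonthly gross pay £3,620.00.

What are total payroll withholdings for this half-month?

Regional Income Tax: taxable = £3,620.00 − 4×£380.00 = £2,100.00
  10% × £2,100.00 = £210.00
Long-Term Care Levy: 7.7% × £3,620.00 = £278.74
Transit Levy: 6% × £3,620.00 = £217.20
Disability Insurance: 7.2% × £3,620.00 = £260.64
Total: £210.00 + £278.74 + £217.20 + £260.64 = £966.58

£966.58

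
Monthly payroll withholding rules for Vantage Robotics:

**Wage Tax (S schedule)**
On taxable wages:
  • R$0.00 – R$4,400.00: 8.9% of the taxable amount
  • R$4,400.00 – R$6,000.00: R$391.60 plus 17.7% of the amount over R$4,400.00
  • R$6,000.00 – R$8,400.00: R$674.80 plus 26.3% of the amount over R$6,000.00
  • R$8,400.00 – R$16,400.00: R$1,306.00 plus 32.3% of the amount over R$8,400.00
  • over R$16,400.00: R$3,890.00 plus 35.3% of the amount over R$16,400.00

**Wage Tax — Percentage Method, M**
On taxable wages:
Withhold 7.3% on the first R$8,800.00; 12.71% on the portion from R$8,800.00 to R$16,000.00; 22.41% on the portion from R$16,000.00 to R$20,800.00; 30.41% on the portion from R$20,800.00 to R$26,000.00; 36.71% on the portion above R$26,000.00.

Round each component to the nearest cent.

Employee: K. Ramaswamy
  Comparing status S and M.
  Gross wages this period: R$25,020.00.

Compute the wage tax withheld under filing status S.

Wage Tax (S): taxable = R$25,020.00
  R$3,890.00 + 35.3% × (R$25,020.00 − R$16,400.00) = R$3,890.00 + 35.3% × R$8,620.00 = R$6,932.86

R$6,932.86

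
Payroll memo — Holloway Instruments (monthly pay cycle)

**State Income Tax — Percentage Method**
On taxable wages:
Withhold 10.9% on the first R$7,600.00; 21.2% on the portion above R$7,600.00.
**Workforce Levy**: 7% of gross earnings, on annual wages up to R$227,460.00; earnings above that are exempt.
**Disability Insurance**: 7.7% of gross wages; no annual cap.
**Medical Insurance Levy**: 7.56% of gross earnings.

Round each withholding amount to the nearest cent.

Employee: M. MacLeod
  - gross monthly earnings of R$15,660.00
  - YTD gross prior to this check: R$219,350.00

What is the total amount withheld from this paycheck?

State Income Tax: taxable = R$15,660.00
  R$828.40 + 21.2% × (R$15,660.00 − R$7,600.00) = R$828.40 + 21.2% × R$8,060.00 = R$2,537.12
Workforce Levy: cap R$227,460.00 − YTD R$219,350.00 = R$8,110.00 subject; 7% × R$8,110.00 = R$567.70
Disability Insurance: 7.7% × R$15,660.00 = R$1,205.82
Medical Insurance Levy: 7.56% × R$15,660.00 = R$1,183.90
Total: R$2,537.12 + R$567.70 + R$1,205.82 + R$1,183.90 = R$5,494.54

R$5,494.54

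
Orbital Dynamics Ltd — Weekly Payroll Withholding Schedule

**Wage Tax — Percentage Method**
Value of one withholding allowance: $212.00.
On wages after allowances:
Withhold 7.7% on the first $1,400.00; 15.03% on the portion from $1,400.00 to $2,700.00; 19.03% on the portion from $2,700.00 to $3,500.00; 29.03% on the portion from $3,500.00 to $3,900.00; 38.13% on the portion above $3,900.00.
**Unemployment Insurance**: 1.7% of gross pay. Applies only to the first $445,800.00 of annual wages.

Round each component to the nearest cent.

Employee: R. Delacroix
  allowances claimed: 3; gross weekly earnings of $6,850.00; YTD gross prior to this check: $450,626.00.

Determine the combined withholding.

Wage Tax: taxable = $6,850.00 − 3×$212.00 = $6,214.00
  $571.55 + 38.13% × ($6,214.00 − $3,900.00) = $571.55 + 38.13% × $2,314.00 = $1,453.88
Unemployment Insurance: YTD $450,626.00 ≥ cap $445,800.00 → $0.00
Total: $1,453.88 + $0.00 = $1,453.88

$1,453.88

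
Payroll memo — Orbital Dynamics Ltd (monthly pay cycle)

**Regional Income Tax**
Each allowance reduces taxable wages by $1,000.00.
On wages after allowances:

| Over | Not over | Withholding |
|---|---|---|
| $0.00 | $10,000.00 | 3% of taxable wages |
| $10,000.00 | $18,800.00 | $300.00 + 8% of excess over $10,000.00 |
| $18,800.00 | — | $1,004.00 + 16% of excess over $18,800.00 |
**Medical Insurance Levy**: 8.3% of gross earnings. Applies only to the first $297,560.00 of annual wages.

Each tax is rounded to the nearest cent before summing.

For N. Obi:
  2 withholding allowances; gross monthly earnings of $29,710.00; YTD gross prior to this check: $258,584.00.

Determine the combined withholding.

$4,895.53

Regional Income Tax: taxable = $29,710.00 − 2×$1,000.00 = $27,710.00
  $1,004.00 + 16% × ($27,710.00 − $18,800.00) = $1,004.00 + 16% × $8,910.00 = $2,429.60
Medical Insurance Levy: 8.3% × $29,710.00 = $2,465.93
Total: $2,429.60 + $2,465.93 = $4,895.53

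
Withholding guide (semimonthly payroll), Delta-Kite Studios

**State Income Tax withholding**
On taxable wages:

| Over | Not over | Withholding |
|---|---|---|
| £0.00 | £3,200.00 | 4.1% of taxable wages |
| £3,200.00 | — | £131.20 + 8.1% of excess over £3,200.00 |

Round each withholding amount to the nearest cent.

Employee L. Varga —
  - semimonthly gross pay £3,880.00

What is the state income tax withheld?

State Income Tax: taxable = £3,880.00
  £131.20 + 8.1% × (£3,880.00 − £3,200.00) = £131.20 + 8.1% × £680.00 = £186.28

£186.28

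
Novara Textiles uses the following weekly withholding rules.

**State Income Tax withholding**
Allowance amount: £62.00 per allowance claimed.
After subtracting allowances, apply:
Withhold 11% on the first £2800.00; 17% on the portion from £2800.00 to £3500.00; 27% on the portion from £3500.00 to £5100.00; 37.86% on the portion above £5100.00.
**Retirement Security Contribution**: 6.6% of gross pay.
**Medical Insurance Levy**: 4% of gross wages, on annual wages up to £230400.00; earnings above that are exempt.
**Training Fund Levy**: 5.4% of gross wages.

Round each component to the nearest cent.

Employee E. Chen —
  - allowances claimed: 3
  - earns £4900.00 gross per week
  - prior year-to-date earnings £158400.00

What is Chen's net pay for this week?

State Income Tax: taxable = £4900.00 − 3×£62.00 = £4714.00
  £427.00 + 27% × (£4714.00 − £3500.00) = £427.00 + 27% × £1214.00 = £754.78
Retirement Security Contribution: 6.6% × £4900.00 = £323.40
Medical Insurance Levy: 4% × £4900.00 = £196.00
Training Fund Levy: 5.4% × £4900.00 = £264.60
Total withheld: £754.78 + £323.40 + £196.00 + £264.60 = £1538.78
Net pay: £4900.00 − £1538.78 = £3361.22

£3361.22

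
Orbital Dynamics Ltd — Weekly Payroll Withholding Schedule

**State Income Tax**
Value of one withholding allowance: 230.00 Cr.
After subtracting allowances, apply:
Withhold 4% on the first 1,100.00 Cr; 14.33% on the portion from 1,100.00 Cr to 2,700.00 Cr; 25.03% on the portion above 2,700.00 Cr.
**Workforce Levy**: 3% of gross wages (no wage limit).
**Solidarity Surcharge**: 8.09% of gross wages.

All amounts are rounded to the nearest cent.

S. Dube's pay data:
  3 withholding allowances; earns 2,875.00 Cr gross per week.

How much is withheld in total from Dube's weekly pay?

State Income Tax: taxable = 2,875.00 Cr − 3×230.00 Cr = 2,185.00 Cr
  44.00 Cr + 14.33% × (2,185.00 Cr − 1,100.00 Cr) = 44.00 Cr + 14.33% × 1,085.00 Cr = 199.48 Cr
Workforce Levy: 3% × 2,875.00 Cr = 86.25 Cr
Solidarity Surcharge: 8.09% × 2,875.00 Cr = 232.59 Cr
Total: 199.48 Cr + 86.25 Cr + 232.59 Cr = 518.32 Cr

518.32 Cr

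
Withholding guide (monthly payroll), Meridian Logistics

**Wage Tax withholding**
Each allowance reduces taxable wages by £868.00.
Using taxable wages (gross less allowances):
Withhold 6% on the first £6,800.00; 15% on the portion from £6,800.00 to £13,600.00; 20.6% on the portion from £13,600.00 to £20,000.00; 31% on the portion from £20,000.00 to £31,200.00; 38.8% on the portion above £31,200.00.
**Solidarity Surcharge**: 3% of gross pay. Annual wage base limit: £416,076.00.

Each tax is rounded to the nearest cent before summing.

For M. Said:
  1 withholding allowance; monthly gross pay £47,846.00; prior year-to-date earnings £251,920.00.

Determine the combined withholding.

£13,775.64

Wage Tax: taxable = £47,846.00 − 1×£868.00 = £46,978.00
  £6,218.40 + 38.8% × (£46,978.00 − £31,200.00) = £6,218.40 + 38.8% × £15,778.00 = £12,340.26
Solidarity Surcharge: 3% × £47,846.00 = £1,435.38
Total: £12,340.26 + £1,435.38 = £13,775.64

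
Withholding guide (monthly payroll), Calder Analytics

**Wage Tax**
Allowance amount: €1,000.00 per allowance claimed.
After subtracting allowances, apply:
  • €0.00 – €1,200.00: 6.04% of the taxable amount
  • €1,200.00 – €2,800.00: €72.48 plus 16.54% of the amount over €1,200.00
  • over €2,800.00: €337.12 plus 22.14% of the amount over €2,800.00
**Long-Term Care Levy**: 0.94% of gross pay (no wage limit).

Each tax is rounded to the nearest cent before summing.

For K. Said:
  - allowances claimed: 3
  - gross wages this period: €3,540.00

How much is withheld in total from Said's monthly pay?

€65.90

Wage Tax: taxable = €3,540.00 − 3×€1,000.00 = €540.00
  6.04% × €540.00 = €32.62
Long-Term Care Levy: 0.94% × €3,540.00 = €33.28
Total: €32.62 + €33.28 = €65.90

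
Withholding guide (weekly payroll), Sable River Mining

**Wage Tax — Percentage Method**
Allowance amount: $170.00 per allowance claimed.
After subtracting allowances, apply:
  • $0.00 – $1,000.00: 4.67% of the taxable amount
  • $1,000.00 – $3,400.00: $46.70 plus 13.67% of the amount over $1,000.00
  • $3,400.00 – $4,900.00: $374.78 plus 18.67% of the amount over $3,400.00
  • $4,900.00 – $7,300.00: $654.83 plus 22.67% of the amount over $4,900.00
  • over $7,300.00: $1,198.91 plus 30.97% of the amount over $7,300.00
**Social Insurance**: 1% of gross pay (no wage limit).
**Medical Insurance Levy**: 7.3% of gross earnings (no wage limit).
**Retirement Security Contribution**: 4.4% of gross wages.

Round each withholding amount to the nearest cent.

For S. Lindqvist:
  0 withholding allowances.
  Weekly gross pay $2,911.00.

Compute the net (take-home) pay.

$2,233.38

Wage Tax: taxable = $2,911.00
  $46.70 + 13.67% × ($2,911.00 − $1,000.00) = $46.70 + 13.67% × $1,911.00 = $307.93
Social Insurance: 1% × $2,911.00 = $29.11
Medical Insurance Levy: 7.3% × $2,911.00 = $212.50
Retirement Security Contribution: 4.4% × $2,911.00 = $128.08
Total withheld: $307.93 + $29.11 + $212.50 + $128.08 = $677.62
Net pay: $2,911.00 − $677.62 = $2,233.38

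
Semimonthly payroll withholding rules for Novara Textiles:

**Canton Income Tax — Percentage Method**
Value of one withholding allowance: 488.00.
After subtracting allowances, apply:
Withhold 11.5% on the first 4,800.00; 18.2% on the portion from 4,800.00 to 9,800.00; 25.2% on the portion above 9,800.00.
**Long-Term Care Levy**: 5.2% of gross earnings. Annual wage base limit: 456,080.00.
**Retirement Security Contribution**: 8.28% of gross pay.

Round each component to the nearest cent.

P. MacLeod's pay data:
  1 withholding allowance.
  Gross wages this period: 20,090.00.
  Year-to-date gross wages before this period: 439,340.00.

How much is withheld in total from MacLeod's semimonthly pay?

6,466.03

Canton Income Tax: taxable = 20,090.00 − 1×488.00 = 19,602.00
  1,462.00 + 25.2% × (19,602.00 − 9,800.00) = 1,462.00 + 25.2% × 9,802.00 = 3,932.10
Long-Term Care Levy: cap 456,080.00 − YTD 439,340.00 = 16,740.00 subject; 5.2% × 16,740.00 = 870.48
Retirement Security Contribution: 8.28% × 20,090.00 = 1,663.45
Total: 3,932.10 + 870.48 + 1,663.45 = 6,466.03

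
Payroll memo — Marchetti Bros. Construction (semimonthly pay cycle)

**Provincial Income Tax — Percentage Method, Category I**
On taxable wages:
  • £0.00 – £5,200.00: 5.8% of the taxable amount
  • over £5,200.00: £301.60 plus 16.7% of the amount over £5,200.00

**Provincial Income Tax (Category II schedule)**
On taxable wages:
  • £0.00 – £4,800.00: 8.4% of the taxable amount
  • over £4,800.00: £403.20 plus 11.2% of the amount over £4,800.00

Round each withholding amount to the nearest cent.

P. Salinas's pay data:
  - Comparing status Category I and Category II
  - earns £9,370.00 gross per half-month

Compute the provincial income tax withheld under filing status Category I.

£997.99

Provincial Income Tax (Category I): taxable = £9,370.00
  £301.60 + 16.7% × (£9,370.00 − £5,200.00) = £301.60 + 16.7% × £4,170.00 = £997.99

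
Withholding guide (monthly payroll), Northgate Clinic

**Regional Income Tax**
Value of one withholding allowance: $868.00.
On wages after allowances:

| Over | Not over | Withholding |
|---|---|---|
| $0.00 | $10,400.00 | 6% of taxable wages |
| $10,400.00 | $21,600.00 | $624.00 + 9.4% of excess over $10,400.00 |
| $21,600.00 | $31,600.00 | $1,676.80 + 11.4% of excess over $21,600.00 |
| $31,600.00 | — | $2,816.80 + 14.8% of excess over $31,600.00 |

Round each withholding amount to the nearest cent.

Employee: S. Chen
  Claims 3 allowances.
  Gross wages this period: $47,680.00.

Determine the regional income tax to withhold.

$4,811.25

Regional Income Tax: taxable = $47,680.00 − 3×$868.00 = $45,076.00
  $2,816.80 + 14.8% × ($45,076.00 − $31,600.00) = $2,816.80 + 14.8% × $13,476.00 = $4,811.25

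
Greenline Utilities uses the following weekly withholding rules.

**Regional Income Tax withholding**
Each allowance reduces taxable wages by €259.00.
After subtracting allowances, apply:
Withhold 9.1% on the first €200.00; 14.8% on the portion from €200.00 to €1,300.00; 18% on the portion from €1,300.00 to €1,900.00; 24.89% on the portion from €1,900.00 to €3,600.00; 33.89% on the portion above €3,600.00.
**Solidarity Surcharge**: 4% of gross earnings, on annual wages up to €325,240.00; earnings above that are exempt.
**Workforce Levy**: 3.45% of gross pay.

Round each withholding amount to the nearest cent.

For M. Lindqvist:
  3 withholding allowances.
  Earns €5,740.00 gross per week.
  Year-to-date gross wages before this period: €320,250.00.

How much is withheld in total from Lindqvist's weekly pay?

Regional Income Tax: taxable = €5,740.00 − 3×€259.00 = €4,963.00
  €712.13 + 33.89% × (€4,963.00 − €3,600.00) = €712.13 + 33.89% × €1,363.00 = €1,174.05
Solidarity Surcharge: cap €325,240.00 − YTD €320,250.00 = €4,990.00 subject; 4% × €4,990.00 = €199.60
Workforce Levy: 3.45% × €5,740.00 = €198.03
Total: €1,174.05 + €199.60 + €198.03 = €1,571.68

€1,571.68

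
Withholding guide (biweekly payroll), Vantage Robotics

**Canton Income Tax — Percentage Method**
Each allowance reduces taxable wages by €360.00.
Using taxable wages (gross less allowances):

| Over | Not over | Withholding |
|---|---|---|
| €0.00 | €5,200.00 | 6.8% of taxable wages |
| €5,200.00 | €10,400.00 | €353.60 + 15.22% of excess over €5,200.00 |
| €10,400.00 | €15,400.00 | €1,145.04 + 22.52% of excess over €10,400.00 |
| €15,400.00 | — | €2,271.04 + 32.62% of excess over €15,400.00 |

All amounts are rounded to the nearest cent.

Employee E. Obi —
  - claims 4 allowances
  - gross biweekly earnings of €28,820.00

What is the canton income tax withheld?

€6,178.92

Canton Income Tax: taxable = €28,820.00 − 4×€360.00 = €27,380.00
  €2,271.04 + 32.62% × (€27,380.00 − €15,400.00) = €2,271.04 + 32.62% × €11,980.00 = €6,178.92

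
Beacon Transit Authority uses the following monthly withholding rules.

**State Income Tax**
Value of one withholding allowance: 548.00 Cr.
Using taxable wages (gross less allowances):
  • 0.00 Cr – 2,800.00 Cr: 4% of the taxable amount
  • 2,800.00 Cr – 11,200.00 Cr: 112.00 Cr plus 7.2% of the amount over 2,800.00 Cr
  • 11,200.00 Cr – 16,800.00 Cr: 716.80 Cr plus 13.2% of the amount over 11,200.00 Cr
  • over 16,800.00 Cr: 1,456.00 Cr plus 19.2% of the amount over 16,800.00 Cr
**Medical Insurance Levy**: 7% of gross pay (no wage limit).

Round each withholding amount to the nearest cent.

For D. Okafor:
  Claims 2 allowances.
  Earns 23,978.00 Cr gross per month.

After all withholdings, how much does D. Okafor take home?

19,675.80 Cr

State Income Tax: taxable = 23,978.00 Cr − 2×548.00 Cr = 22,882.00 Cr
  1,456.00 Cr + 19.2% × (22,882.00 Cr − 16,800.00 Cr) = 1,456.00 Cr + 19.2% × 6,082.00 Cr = 2,623.74 Cr
Medical Insurance Levy: 7% × 23,978.00 Cr = 1,678.46 Cr
Total withheld: 2,623.74 Cr + 1,678.46 Cr = 4,302.20 Cr
Net pay: 23,978.00 Cr − 4,302.20 Cr = 19,675.80 Cr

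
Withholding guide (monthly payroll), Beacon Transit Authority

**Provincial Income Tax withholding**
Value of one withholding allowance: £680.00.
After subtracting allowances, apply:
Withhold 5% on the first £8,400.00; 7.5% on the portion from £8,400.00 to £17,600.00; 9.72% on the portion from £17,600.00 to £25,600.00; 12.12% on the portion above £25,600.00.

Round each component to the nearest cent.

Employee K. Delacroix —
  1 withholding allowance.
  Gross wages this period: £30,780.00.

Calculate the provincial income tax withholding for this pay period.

Provincial Income Tax: taxable = £30,780.00 − 1×£680.00 = £30,100.00
  £1,887.60 + 12.12% × (£30,100.00 − £25,600.00) = £1,887.60 + 12.12% × £4,500.00 = £2,433.00

£2,433.00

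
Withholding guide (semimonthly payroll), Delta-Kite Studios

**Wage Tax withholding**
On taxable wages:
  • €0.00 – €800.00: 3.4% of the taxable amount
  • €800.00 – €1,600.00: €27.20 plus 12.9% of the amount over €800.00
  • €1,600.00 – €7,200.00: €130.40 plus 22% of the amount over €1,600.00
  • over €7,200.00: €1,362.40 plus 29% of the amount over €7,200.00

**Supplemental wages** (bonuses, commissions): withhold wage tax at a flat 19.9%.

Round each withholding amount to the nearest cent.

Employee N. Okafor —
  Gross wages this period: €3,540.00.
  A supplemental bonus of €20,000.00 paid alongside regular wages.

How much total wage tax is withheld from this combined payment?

€4,537.20

Wage Tax: taxable = €3,540.00
  €130.40 + 22% × (€3,540.00 − €1,600.00) = €130.40 + 22% × €1,940.00 = €557.20
Supplemental (19.9% flat on bonus): 19.9% × €20,000.00 = €3,980.00
Total wage tax: €557.20 + €3,980.00 = €4,537.20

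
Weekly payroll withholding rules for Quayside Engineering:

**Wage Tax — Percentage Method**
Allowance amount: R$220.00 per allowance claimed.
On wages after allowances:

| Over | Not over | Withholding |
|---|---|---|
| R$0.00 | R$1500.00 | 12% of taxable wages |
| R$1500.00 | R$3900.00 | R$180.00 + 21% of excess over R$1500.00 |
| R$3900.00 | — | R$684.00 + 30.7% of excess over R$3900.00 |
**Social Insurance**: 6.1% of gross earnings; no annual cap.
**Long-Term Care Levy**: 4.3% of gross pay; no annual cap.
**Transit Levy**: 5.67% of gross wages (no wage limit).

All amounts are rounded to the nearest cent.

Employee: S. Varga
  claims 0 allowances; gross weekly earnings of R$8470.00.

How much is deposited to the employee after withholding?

R$5021.88

Wage Tax: taxable = R$8470.00
  R$684.00 + 30.7% × (R$8470.00 − R$3900.00) = R$684.00 + 30.7% × R$4570.00 = R$2086.99
Social Insurance: 6.1% × R$8470.00 = R$516.67
Long-Term Care Levy: 4.3% × R$8470.00 = R$364.21
Transit Levy: 5.67% × R$8470.00 = R$480.25
Total withheld: R$2086.99 + R$516.67 + R$364.21 + R$480.25 = R$3448.12
Net pay: R$8470.00 − R$3448.12 = R$5021.88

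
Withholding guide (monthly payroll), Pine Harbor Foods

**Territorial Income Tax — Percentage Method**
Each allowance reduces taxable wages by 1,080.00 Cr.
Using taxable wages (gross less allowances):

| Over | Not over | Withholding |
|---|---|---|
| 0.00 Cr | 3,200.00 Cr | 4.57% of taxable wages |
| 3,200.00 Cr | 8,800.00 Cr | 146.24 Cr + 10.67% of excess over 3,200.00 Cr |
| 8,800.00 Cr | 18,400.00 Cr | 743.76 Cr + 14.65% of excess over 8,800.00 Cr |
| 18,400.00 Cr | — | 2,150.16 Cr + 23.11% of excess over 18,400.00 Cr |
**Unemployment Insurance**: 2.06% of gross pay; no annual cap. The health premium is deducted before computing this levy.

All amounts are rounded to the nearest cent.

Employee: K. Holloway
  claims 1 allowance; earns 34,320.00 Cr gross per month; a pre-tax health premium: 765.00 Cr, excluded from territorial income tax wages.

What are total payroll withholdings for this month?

6,094.12 Cr

Territorial Income Tax: taxable = 34,320.00 Cr − 765.00 Cr − 1×1,080.00 Cr = 32,475.00 Cr
  2,150.16 Cr + 23.11% × (32,475.00 Cr − 18,400.00 Cr) = 2,150.16 Cr + 23.11% × 14,075.00 Cr = 5,402.89 Cr
Unemployment Insurance: 2.06% × 33,555.00 Cr = 691.23 Cr
Total: 5,402.89 Cr + 691.23 Cr = 6,094.12 Cr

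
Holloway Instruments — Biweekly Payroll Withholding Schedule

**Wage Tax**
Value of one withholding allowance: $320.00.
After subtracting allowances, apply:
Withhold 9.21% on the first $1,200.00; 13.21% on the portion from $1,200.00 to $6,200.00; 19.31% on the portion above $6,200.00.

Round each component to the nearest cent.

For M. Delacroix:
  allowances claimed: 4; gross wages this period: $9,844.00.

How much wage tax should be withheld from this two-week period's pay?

Wage Tax: taxable = $9,844.00 − 4×$320.00 = $8,564.00
  $771.02 + 19.31% × ($8,564.00 − $6,200.00) = $771.02 + 19.31% × $2,364.00 = $1,227.51

$1,227.51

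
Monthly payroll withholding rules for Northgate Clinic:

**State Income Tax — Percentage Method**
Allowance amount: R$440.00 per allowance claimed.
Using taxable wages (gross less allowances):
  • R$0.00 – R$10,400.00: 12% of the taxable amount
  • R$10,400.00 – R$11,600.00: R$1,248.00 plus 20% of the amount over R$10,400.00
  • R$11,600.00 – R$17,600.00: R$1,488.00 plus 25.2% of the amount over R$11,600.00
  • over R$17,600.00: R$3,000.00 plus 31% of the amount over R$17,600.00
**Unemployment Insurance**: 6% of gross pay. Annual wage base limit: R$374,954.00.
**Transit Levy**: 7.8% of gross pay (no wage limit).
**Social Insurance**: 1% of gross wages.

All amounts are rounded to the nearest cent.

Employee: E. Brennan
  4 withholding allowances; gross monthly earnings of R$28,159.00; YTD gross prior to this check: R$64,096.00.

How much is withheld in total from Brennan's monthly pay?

State Income Tax: taxable = R$28,159.00 − 4×R$440.00 = R$26,399.00
  R$3,000.00 + 31% × (R$26,399.00 − R$17,600.00) = R$3,000.00 + 31% × R$8,799.00 = R$5,727.69
Unemployment Insurance: 6% × R$28,159.00 = R$1,689.54
Transit Levy: 7.8% × R$28,159.00 = R$2,196.40
Social Insurance: 1% × R$28,159.00 = R$281.59
Total: R$5,727.69 + R$1,689.54 + R$2,196.40 + R$281.59 = R$9,895.22

R$9,895.22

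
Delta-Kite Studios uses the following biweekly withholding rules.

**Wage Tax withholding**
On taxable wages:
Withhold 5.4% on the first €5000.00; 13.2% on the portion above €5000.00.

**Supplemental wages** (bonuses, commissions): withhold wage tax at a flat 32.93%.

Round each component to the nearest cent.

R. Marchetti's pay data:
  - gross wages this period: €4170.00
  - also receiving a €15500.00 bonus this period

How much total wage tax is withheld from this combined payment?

€5329.33

Wage Tax: taxable = €4170.00
  5.4% × €4170.00 = €225.18
Supplemental (32.93% flat on bonus): 32.93% × €15500.00 = €5104.15
Total wage tax: €225.18 + €5104.15 = €5329.33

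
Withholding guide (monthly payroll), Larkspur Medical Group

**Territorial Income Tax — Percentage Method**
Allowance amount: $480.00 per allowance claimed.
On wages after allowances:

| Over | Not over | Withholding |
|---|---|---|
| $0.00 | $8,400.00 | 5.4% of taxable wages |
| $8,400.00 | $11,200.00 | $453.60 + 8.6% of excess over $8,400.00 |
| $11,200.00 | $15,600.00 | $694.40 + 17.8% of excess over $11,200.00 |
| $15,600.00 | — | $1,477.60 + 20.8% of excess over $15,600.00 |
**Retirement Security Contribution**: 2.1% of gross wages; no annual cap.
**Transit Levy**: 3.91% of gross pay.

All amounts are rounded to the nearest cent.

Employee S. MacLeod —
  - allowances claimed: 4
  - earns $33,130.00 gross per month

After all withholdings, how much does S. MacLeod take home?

Territorial Income Tax: taxable = $33,130.00 − 4×$480.00 = $31,210.00
  $1,477.60 + 20.8% × ($31,210.00 − $15,600.00) = $1,477.60 + 20.8% × $15,610.00 = $4,724.48
Retirement Security Contribution: 2.1% × $33,130.00 = $695.73
Transit Levy: 3.91% × $33,130.00 = $1,295.38
Total withheld: $4,724.48 + $695.73 + $1,295.38 = $6,715.59
Net pay: $33,130.00 − $6,715.59 = $26,414.41

$26,414.41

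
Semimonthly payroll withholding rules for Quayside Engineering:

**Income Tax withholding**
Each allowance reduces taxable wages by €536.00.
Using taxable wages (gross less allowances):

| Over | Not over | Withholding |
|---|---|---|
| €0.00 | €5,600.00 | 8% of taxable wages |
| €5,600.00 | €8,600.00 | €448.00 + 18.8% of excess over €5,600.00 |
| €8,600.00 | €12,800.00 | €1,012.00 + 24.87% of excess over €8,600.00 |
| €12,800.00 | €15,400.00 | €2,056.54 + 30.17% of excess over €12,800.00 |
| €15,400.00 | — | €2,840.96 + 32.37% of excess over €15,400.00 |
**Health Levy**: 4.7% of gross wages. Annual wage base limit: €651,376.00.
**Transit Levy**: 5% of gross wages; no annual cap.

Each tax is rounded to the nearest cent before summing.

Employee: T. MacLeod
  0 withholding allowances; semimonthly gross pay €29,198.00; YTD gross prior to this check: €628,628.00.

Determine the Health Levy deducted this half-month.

Health Levy: cap €651,376.00 − YTD €628,628.00 = €22,748.00 subject; 4.7% × €22,748.00 = €1,069.16

€1,069.16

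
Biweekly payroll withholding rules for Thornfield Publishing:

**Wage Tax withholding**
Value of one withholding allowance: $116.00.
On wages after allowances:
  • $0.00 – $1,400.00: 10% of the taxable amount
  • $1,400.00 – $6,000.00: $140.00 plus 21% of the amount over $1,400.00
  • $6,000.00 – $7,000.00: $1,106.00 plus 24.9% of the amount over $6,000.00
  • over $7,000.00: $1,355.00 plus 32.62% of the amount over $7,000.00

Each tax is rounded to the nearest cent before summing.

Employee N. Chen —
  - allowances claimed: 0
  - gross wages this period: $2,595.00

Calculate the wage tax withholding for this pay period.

$390.95

Wage Tax: taxable = $2,595.00
  $140.00 + 21% × ($2,595.00 − $1,400.00) = $140.00 + 21% × $1,195.00 = $390.95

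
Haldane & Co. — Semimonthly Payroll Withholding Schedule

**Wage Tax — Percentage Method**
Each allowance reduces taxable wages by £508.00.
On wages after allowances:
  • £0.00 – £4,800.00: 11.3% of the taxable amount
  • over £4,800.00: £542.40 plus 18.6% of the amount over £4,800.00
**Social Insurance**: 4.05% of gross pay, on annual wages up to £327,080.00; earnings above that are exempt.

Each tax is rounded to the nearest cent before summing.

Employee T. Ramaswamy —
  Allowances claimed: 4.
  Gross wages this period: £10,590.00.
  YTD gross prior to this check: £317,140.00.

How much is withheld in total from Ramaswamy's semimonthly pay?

Wage Tax: taxable = £10,590.00 − 4×£508.00 = £8,558.00
  £542.40 + 18.6% × (£8,558.00 − £4,800.00) = £542.40 + 18.6% × £3,758.00 = £1,241.39
Social Insurance: cap £327,080.00 − YTD £317,140.00 = £9,940.00 subject; 4.05% × £9,940.00 = £402.57
Total: £1,241.39 + £402.57 = £1,643.96

£1,643.96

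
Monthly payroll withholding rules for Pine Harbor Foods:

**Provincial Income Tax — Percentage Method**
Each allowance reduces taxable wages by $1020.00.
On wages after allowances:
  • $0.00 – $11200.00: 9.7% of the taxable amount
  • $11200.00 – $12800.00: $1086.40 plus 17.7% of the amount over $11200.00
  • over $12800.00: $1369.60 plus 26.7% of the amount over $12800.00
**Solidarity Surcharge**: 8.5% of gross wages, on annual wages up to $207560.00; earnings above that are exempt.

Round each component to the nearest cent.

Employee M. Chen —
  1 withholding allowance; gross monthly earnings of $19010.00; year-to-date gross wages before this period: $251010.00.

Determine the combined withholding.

$2755.33

Provincial Income Tax: taxable = $19010.00 − 1×$1020.00 = $17990.00
  $1369.60 + 26.7% × ($17990.00 − $12800.00) = $1369.60 + 26.7% × $5190.00 = $2755.33
Solidarity Surcharge: YTD $251010.00 ≥ cap $207560.00 → $0.00
Total: $2755.33 + $0.00 = $2755.33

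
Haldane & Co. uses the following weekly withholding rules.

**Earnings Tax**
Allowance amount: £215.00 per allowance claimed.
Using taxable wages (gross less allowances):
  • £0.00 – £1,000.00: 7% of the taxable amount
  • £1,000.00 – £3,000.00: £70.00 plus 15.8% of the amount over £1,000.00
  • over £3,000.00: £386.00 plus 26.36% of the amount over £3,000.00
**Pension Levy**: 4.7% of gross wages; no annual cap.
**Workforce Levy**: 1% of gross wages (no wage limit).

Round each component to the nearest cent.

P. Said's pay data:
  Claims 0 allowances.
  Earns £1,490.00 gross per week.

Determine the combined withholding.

£232.35

Earnings Tax: taxable = £1,490.00
  £70.00 + 15.8% × (£1,490.00 − £1,000.00) = £70.00 + 15.8% × £490.00 = £147.42
Pension Levy: 4.7% × £1,490.00 = £70.03
Workforce Levy: 1% × £1,490.00 = £14.90
Total: £147.42 + £70.03 + £14.90 = £232.35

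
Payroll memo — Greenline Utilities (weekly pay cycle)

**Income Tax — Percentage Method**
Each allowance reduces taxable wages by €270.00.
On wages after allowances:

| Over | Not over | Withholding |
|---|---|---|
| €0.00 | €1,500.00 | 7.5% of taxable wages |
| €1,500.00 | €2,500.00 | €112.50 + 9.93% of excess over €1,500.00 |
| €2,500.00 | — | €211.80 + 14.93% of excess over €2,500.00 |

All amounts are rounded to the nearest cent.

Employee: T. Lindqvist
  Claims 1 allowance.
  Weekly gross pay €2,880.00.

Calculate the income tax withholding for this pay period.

Income Tax: taxable = €2,880.00 − 1×€270.00 = €2,610.00
  €211.80 + 14.93% × (€2,610.00 − €2,500.00) = €211.80 + 14.93% × €110.00 = €228.22

€228.22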